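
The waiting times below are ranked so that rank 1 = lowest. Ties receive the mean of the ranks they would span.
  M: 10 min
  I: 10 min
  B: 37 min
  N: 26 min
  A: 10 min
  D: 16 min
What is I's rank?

2

Sorted (ascending): 10, 10, 10, 16, 26, 37
The 3 values of 10 occupy positions 1–3 → average rank 2.
I has value 10 min → rank 2.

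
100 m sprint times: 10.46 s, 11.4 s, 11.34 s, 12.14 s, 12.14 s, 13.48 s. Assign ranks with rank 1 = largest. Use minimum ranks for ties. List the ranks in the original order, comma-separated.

6, 4, 5, 2, 2, 1

Sorted (descending): 13.48, 12.14, 12.14, 11.4, 11.34, 10.46
The 2 values of 12.14 occupy positions 2–3 → each gets rank 2.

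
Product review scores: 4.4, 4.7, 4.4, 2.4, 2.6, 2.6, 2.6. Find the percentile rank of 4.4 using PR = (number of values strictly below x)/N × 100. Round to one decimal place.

57.1

N = 7.
Strictly below 4.4: 4. Equal to 4.4: 2.
PR = 4/7 × 100 = 57.1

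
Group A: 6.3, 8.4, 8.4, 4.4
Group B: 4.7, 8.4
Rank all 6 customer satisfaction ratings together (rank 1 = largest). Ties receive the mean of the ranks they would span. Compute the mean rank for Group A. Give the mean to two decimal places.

3.50

Sorted (descending): 8.4, 8.4, 8.4, 6.3, 4.7, 4.4
The 3 values of 8.4 occupy positions 1–3 → average rank 2.
Group A values → pooled ranks: 6.3→4, 8.4→2, 8.4→2, 4.4→6
Mean rank = (4 + 2 + 2 + 6) / 4 = 3.50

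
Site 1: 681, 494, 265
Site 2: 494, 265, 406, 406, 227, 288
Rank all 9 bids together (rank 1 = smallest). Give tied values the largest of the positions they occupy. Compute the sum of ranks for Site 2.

28

Sorted (ascending): 227, 265, 265, 288, 406, 406, 494, 494, 681
The 2 values of 265 occupy positions 2–3 → each gets rank 3.
The 2 values of 406 occupy positions 5–6 → each gets rank 6.
The 2 values of 494 occupy positions 7–8 → each gets rank 8.
Site 2 values → pooled ranks: 494→8, 265→3, 406→6, 406→6, 227→1, 288→4
Rank sum = 8 + 3 + 6 + 6 + 1 + 4 = 28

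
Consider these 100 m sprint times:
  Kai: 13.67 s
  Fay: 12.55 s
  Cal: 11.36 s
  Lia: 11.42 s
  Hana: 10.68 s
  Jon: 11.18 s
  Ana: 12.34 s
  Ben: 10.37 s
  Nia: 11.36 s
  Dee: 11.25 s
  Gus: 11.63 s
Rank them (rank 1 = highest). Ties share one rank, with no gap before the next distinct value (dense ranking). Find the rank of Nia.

Sorted (descending): 13.67, 12.55, 12.34, 11.63, 11.42, 11.36, 11.36, 11.25, 11.18, 10.68, 10.37
The 2 values of 11.36 share dense rank 6.
Remaining distinct values take the next consecutive integers.
Nia has value 11.36 s → rank 6.

6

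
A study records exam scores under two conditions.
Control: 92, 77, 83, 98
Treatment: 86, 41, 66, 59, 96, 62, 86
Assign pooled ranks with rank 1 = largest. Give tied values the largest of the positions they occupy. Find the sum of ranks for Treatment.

Sorted (descending): 98, 96, 92, 86, 86, 83, 77, 66, 62, 59, 41
The 2 values of 86 occupy positions 4–5 → each gets rank 5.
Treatment values → pooled ranks: 86→5, 41→11, 66→8, 59→10, 96→2, 62→9, 86→5
Rank sum = 5 + 11 + 8 + 10 + 2 + 9 + 5 = 50

50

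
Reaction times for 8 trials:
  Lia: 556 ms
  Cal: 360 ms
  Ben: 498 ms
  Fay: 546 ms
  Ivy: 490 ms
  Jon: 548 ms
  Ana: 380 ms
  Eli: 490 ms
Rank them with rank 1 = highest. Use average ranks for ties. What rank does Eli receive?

5.5

Sorted (descending): 556, 548, 546, 498, 490, 490, 380, 360
The 2 values of 490 occupy positions 5–6 → average rank (5+6)/2 = 5.5.
Eli has value 490 ms → rank 5.5.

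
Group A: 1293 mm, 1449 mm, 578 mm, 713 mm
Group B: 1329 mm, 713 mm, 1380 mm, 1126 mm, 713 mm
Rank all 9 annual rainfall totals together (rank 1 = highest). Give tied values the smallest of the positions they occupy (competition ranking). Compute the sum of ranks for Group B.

22

Sorted (descending): 1449, 1380, 1329, 1293, 1126, 713, 713, 713, 578
The 3 values of 713 occupy positions 6–8 → each gets rank 6.
Group B values → pooled ranks: 1329→3, 713→6, 1380→2, 1126→5, 713→6
Rank sum = 3 + 6 + 2 + 5 + 6 = 22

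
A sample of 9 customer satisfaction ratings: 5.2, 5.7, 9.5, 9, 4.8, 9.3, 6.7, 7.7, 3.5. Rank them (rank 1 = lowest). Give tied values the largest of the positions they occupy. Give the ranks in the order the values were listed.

Sorted (ascending): 3.5, 4.8, 5.2, 5.7, 6.7, 7.7, 9, 9.3, 9.5
No ties — each value takes its position as its rank.

3, 4, 9, 7, 2, 8, 5, 6, 1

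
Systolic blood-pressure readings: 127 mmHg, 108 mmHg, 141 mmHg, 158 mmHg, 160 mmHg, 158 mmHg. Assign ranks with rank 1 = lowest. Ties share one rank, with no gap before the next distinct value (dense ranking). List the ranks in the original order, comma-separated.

2, 1, 3, 4, 5, 4

Sorted (ascending): 108, 127, 141, 158, 158, 160
The 2 values of 158 share dense rank 4.
Remaining distinct values take the next consecutive integers.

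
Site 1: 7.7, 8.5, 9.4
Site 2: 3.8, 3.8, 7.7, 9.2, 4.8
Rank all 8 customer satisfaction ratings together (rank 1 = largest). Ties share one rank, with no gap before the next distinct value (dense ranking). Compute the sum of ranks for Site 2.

23

Sorted (descending): 9.4, 9.2, 8.5, 7.7, 7.7, 4.8, 3.8, 3.8
The 2 values of 7.7 share dense rank 4.
The 2 values of 3.8 share dense rank 6.
Remaining distinct values take the next consecutive integers.
Site 2 values → pooled ranks: 3.8→6, 3.8→6, 7.7→4, 9.2→2, 4.8→5
Rank sum = 6 + 6 + 4 + 2 + 5 = 23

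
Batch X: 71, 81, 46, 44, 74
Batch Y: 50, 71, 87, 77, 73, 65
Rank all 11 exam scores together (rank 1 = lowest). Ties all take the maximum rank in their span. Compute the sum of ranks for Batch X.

Sorted (ascending): 44, 46, 50, 65, 71, 71, 73, 74, 77, 81, 87
The 2 values of 71 occupy positions 5–6 → each gets rank 6.
Batch X values → pooled ranks: 71→6, 81→10, 46→2, 44→1, 74→8
Rank sum = 6 + 10 + 2 + 1 + 8 = 27

27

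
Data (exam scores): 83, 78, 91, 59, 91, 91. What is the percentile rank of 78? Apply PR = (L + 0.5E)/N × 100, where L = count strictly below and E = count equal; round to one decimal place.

N = 6.
Strictly below 78: 1. Equal to 78: 1.
PR = (1 + 0.5·1)/6 × 100 = 25.0

25.0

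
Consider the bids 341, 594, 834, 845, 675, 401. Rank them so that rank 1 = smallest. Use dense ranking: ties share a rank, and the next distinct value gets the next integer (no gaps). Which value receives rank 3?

Sorted (ascending): 341, 401, 594, 675, 834, 845
No ties — each value takes its position as its rank.
Rank 3 → value 594.

594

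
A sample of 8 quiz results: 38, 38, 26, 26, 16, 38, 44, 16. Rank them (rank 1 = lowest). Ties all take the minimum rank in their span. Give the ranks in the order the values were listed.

5, 5, 3, 3, 1, 5, 8, 1

Sorted (ascending): 16, 16, 26, 26, 38, 38, 38, 44
The 2 values of 16 occupy positions 1–2 → each gets rank 1.
The 2 values of 26 occupy positions 3–4 → each gets rank 3.
The 3 values of 38 occupy positions 5–7 → each gets rank 5.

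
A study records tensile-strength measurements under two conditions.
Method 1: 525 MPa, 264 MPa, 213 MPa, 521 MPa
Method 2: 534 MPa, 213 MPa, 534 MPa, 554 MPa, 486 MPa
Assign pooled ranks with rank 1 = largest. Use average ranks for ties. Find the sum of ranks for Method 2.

20.5

Sorted (descending): 554, 534, 534, 525, 521, 486, 264, 213, 213
The 2 values of 534 occupy positions 2–3 → average rank (2+3)/2 = 2.5.
The 2 values of 213 occupy positions 8–9 → average rank (8+9)/2 = 8.5.
Method 2 values → pooled ranks: 534→2.5, 213→8.5, 534→2.5, 554→1, 486→6
Rank sum = 2.5 + 8.5 + 2.5 + 1 + 6 = 20.5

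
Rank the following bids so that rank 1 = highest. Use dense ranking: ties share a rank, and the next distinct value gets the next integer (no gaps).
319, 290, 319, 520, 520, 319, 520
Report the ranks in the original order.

Sorted (descending): 520, 520, 520, 319, 319, 319, 290
The 3 values of 520 share dense rank 1.
The 3 values of 319 share dense rank 2.
Remaining distinct values take the next consecutive integers.

2, 3, 2, 1, 1, 2, 1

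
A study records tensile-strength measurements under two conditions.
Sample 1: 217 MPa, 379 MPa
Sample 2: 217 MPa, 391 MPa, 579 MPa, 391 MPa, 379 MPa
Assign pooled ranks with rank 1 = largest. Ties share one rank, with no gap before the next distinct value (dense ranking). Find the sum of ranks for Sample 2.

12

Sorted (descending): 579, 391, 391, 379, 379, 217, 217
The 2 values of 391 share dense rank 2.
The 2 values of 379 share dense rank 3.
The 2 values of 217 share dense rank 4.
Remaining distinct values take the next consecutive integers.
Sample 2 values → pooled ranks: 217→4, 391→2, 579→1, 391→2, 379→3
Rank sum = 4 + 2 + 1 + 2 + 3 = 12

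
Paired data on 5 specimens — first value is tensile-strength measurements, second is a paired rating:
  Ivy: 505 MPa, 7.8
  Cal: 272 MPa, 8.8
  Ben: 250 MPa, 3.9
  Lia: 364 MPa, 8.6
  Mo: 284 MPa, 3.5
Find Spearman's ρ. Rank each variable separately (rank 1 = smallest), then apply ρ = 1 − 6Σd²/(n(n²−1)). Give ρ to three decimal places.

Ranks of variable 1: 5, 2, 1, 4, 3
Ranks of variable 2: 3, 5, 2, 4, 1
d = r₁ − r₂: 2, -3, -1, 0, 2
d²: 4, 9, 1, 0, 4; Σd² = 18
ρ = 1 − 6·18/(5·24) = 1 − 108/120 = 0.100

0.100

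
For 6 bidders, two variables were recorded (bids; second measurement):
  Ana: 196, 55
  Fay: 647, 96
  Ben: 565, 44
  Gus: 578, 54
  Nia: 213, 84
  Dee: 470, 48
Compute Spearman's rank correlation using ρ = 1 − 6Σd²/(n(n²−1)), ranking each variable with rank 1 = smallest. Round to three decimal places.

0.086

Ranks of variable 1: 1, 6, 4, 5, 2, 3
Ranks of variable 2: 4, 6, 1, 3, 5, 2
d = r₁ − r₂: -3, 0, 3, 2, -3, 1
d²: 9, 0, 9, 4, 9, 1; Σd² = 32
ρ = 1 − 6·32/(6·35) = 1 − 192/210 = 0.086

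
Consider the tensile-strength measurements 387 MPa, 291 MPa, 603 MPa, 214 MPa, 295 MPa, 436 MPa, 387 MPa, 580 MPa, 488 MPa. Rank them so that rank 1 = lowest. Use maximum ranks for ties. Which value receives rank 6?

Sorted (ascending): 214, 291, 295, 387, 387, 436, 488, 580, 603
The 2 values of 387 occupy positions 4–5 → each gets rank 5.
Rank 6 → value 436.

436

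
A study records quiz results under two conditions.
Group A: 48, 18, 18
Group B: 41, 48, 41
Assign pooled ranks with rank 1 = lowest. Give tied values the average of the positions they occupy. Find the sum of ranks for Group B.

Sorted (ascending): 18, 18, 41, 41, 48, 48
The 2 values of 18 occupy positions 1–2 → average rank (1+2)/2 = 1.5.
The 2 values of 41 occupy positions 3–4 → average rank (3+4)/2 = 3.5.
The 2 values of 48 occupy positions 5–6 → average rank (5+6)/2 = 5.5.
Group B values → pooled ranks: 41→3.5, 48→5.5, 41→3.5
Rank sum = 3.5 + 5.5 + 3.5 = 12.5

12.5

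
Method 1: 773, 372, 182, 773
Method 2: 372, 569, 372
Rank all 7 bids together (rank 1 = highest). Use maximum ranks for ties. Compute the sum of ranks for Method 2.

15

Sorted (descending): 773, 773, 569, 372, 372, 372, 182
The 2 values of 773 occupy positions 1–2 → each gets rank 2.
The 3 values of 372 occupy positions 4–6 → each gets rank 6.
Method 2 values → pooled ranks: 372→6, 569→3, 372→6
Rank sum = 6 + 3 + 6 = 15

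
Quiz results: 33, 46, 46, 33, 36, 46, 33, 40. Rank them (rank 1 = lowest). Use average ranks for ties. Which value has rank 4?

36

Sorted (ascending): 33, 33, 33, 36, 40, 46, 46, 46
The 3 values of 33 occupy positions 1–3 → average rank 2.
The 3 values of 46 occupy positions 6–8 → average rank 7.
Rank 4 → value 36.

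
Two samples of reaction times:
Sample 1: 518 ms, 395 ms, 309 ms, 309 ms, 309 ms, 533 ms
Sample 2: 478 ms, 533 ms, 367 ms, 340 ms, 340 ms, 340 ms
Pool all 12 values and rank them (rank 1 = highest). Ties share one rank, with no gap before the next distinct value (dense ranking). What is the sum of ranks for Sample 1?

Sorted (descending): 533, 533, 518, 478, 395, 367, 340, 340, 340, 309, 309, 309
The 2 values of 533 share dense rank 1.
The 3 values of 340 share dense rank 6.
The 3 values of 309 share dense rank 7.
Remaining distinct values take the next consecutive integers.
Sample 1 values → pooled ranks: 518→2, 395→4, 309→7, 309→7, 309→7, 533→1
Rank sum = 2 + 4 + 7 + 7 + 7 + 1 = 28

28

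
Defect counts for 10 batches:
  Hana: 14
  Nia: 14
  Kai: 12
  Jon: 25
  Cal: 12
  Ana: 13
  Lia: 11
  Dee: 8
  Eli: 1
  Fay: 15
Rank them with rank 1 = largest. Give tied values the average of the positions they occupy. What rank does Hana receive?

Sorted (descending): 25, 15, 14, 14, 13, 12, 12, 11, 8, 1
The 2 values of 14 occupy positions 3–4 → average rank (3+4)/2 = 3.5.
The 2 values of 12 occupy positions 6–7 → average rank (6+7)/2 = 6.5.
Hana has value 14 → rank 3.5.

3.5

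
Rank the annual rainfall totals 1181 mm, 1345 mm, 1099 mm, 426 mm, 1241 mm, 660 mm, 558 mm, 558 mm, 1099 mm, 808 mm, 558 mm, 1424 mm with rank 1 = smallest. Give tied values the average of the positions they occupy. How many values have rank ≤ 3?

4

Sorted (ascending): 426, 558, 558, 558, 660, 808, 1099, 1099, 1181, 1241, 1345, 1424
The 3 values of 558 occupy positions 2–4 → average rank 3.
The 2 values of 1099 occupy positions 7–8 → average rank (7+8)/2 = 7.5.
Ranks ≤ 3: {1, 3, 3, 3} → 4 values.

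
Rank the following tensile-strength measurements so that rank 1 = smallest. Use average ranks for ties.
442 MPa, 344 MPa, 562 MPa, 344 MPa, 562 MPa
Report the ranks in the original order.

3, 1.5, 4.5, 1.5, 4.5

Sorted (ascending): 344, 344, 442, 562, 562
The 2 values of 344 occupy positions 1–2 → average rank (1+2)/2 = 1.5.
The 2 values of 562 occupy positions 4–5 → average rank (4+5)/2 = 4.5.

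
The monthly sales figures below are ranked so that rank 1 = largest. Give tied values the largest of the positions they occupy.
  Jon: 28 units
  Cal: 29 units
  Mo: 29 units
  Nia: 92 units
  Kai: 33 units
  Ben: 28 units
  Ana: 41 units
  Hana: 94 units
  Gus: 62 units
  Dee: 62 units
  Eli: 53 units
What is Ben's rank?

Sorted (descending): 94, 92, 62, 62, 53, 41, 33, 29, 29, 28, 28
The 2 values of 62 occupy positions 3–4 → each gets rank 4.
The 2 values of 29 occupy positions 8–9 → each gets rank 9.
The 2 values of 28 occupy positions 10–11 → each gets rank 11.
Ben has value 28 units → rank 11.

11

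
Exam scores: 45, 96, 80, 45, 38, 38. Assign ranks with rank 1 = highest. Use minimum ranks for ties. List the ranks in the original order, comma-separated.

3, 1, 2, 3, 5, 5

Sorted (descending): 96, 80, 45, 45, 38, 38
The 2 values of 45 occupy positions 3–4 → each gets rank 3.
The 2 values of 38 occupy positions 5–6 → each gets rank 5.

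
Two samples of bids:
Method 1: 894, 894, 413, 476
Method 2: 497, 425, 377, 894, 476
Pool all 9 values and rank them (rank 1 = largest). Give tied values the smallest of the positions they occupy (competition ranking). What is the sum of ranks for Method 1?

Sorted (descending): 894, 894, 894, 497, 476, 476, 425, 413, 377
The 3 values of 894 occupy positions 1–3 → each gets rank 1.
The 2 values of 476 occupy positions 5–6 → each gets rank 5.
Method 1 values → pooled ranks: 894→1, 894→1, 413→8, 476→5
Rank sum = 1 + 1 + 8 + 5 = 15

15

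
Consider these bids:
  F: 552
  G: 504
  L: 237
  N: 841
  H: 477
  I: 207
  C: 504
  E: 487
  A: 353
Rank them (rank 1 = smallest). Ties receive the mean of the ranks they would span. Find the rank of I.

1

Sorted (ascending): 207, 237, 353, 477, 487, 504, 504, 552, 841
The 2 values of 504 occupy positions 6–7 → average rank (6+7)/2 = 6.5.
I has value 207 → rank 1.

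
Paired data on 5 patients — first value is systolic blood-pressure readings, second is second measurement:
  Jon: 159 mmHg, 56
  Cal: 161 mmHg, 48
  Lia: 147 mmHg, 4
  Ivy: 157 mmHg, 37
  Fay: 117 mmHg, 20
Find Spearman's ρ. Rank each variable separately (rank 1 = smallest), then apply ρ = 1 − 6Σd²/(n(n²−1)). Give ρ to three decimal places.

0.800

Ranks of variable 1: 4, 5, 2, 3, 1
Ranks of variable 2: 5, 4, 1, 3, 2
d = r₁ − r₂: -1, 1, 1, 0, -1
d²: 1, 1, 1, 0, 1; Σd² = 4
ρ = 1 − 6·4/(5·24) = 1 − 24/120 = 0.800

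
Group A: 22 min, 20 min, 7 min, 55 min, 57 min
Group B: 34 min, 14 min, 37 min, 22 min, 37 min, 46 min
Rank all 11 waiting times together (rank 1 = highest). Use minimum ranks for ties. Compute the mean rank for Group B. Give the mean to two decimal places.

5.67

Sorted (descending): 57, 55, 46, 37, 37, 34, 22, 22, 20, 14, 7
The 2 values of 37 occupy positions 4–5 → each gets rank 4.
The 2 values of 22 occupy positions 7–8 → each gets rank 7.
Group B values → pooled ranks: 34→6, 14→10, 37→4, 22→7, 37→4, 46→3
Mean rank = (6 + 10 + 4 + 7 + 4 + 3) / 6 = 5.67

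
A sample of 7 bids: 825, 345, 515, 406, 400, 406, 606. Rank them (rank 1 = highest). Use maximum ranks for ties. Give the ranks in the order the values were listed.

1, 7, 3, 5, 6, 5, 2

Sorted (descending): 825, 606, 515, 406, 406, 400, 345
The 2 values of 406 occupy positions 4–5 → each gets rank 5.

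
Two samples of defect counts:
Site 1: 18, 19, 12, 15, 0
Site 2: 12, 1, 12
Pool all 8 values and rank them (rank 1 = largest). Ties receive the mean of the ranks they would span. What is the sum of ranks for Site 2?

17

Sorted (descending): 19, 18, 15, 12, 12, 12, 1, 0
The 3 values of 12 occupy positions 4–6 → average rank 5.
Site 2 values → pooled ranks: 12→5, 1→7, 12→5
Rank sum = 5 + 7 + 5 = 17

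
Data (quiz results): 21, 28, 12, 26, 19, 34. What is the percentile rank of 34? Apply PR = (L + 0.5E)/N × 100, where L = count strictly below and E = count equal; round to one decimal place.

91.7

N = 6.
Strictly below 34: 5. Equal to 34: 1.
PR = (5 + 0.5·1)/6 × 100 = 91.7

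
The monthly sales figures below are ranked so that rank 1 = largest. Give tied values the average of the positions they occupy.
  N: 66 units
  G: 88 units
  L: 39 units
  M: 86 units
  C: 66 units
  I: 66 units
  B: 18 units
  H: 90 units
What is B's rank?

Sorted (descending): 90, 88, 86, 66, 66, 66, 39, 18
The 3 values of 66 occupy positions 4–6 → average rank 5.
B has value 18 units → rank 8.

8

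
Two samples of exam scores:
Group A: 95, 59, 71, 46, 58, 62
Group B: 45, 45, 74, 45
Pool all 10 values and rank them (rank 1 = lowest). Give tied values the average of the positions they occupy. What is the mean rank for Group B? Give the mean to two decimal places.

Sorted (ascending): 45, 45, 45, 46, 58, 59, 62, 71, 74, 95
The 3 values of 45 occupy positions 1–3 → average rank 2.
Group B values → pooled ranks: 45→2, 45→2, 74→9, 45→2
Mean rank = (2 + 2 + 9 + 2) / 4 = 3.75

3.75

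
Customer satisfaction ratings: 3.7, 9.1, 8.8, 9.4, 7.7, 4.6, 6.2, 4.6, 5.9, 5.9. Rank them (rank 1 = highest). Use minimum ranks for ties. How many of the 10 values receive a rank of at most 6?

Sorted (descending): 9.4, 9.1, 8.8, 7.7, 6.2, 5.9, 5.9, 4.6, 4.6, 3.7
The 2 values of 5.9 occupy positions 6–7 → each gets rank 6.
The 2 values of 4.6 occupy positions 8–9 → each gets rank 8.
Ranks ≤ 6: {1, 2, 3, 4, 5, 6, 6} → 7 values.

7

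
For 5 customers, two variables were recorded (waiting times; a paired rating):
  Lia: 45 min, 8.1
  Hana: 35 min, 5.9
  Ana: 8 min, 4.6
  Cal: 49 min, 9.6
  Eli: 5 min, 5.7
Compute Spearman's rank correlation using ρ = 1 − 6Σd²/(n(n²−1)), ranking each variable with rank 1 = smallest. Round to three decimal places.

Ranks of variable 1: 4, 3, 2, 5, 1
Ranks of variable 2: 4, 3, 1, 5, 2
d = r₁ − r₂: 0, 0, 1, 0, -1
d²: 0, 0, 1, 0, 1; Σd² = 2
ρ = 1 − 6·2/(5·24) = 1 − 12/120 = 0.900

0.900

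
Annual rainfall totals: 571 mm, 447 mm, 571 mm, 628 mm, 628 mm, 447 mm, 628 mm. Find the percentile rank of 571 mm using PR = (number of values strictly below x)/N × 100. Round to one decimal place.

N = 7.
Strictly below 571: 2. Equal to 571: 2.
PR = 2/7 × 100 = 28.6

28.6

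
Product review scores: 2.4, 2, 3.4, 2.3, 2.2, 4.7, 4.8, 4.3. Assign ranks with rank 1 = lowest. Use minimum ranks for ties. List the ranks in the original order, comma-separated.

4, 1, 5, 3, 2, 7, 8, 6

Sorted (ascending): 2, 2.2, 2.3, 2.4, 3.4, 4.3, 4.7, 4.8
No ties — each value takes its position as its rank.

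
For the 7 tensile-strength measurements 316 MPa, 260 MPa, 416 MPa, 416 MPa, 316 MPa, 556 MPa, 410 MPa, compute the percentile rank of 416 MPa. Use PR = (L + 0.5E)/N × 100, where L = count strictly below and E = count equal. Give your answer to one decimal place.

71.4

N = 7.
Strictly below 416: 4. Equal to 416: 2.
PR = (4 + 0.5·2)/7 × 100 = 71.4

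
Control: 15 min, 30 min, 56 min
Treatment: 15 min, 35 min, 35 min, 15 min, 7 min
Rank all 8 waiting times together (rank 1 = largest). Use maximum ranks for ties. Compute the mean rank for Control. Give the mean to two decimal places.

Sorted (descending): 56, 35, 35, 30, 15, 15, 15, 7
The 2 values of 35 occupy positions 2–3 → each gets rank 3.
The 3 values of 15 occupy positions 5–7 → each gets rank 7.
Control values → pooled ranks: 15→7, 30→4, 56→1
Mean rank = (7 + 4 + 1) / 3 = 4.00

4.00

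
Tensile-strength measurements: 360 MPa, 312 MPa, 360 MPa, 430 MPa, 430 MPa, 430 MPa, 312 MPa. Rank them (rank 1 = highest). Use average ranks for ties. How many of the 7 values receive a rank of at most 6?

Sorted (descending): 430, 430, 430, 360, 360, 312, 312
The 3 values of 430 occupy positions 1–3 → average rank 2.
The 2 values of 360 occupy positions 4–5 → average rank (4+5)/2 = 4.5.
The 2 values of 312 occupy positions 6–7 → average rank (6+7)/2 = 6.5.
Ranks ≤ 6: {2, 2, 2, 4.5, 4.5} → 5 values.

5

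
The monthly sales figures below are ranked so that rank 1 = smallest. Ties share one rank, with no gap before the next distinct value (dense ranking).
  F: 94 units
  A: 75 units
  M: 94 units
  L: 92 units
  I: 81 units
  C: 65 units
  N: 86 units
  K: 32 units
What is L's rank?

Sorted (ascending): 32, 65, 75, 81, 86, 92, 94, 94
The 2 values of 94 share dense rank 7.
Remaining distinct values take the next consecutive integers.
L has value 92 units → rank 6.

6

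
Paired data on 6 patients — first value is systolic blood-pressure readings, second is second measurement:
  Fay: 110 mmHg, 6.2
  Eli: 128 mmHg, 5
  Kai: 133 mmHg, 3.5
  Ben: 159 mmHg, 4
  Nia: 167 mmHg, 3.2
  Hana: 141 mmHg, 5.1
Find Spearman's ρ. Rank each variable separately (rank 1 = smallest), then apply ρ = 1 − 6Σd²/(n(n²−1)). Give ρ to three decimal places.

Ranks of variable 1: 1, 2, 3, 5, 6, 4
Ranks of variable 2: 6, 4, 2, 3, 1, 5
d = r₁ − r₂: -5, -2, 1, 2, 5, -1
d²: 25, 4, 1, 4, 25, 1; Σd² = 60
ρ = 1 − 6·60/(6·35) = 1 − 360/210 = -0.714

-0.714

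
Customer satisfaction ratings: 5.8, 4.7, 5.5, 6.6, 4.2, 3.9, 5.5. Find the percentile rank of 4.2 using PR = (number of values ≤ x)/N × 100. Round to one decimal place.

28.6

N = 7.
Strictly below 4.2: 1. Equal to 4.2: 1.
PR = 2/7 × 100 = 28.6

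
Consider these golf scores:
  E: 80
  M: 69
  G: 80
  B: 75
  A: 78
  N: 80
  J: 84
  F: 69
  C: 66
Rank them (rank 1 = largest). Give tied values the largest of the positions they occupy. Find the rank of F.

Sorted (descending): 84, 80, 80, 80, 78, 75, 69, 69, 66
The 3 values of 80 occupy positions 2–4 → each gets rank 4.
The 2 values of 69 occupy positions 7–8 → each gets rank 8.
F has value 69 → rank 8.

8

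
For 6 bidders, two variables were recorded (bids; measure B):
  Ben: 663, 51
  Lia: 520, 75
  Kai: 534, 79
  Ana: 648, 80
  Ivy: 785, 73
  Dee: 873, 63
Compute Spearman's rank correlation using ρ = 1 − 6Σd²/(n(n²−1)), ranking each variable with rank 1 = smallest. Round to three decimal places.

-0.600

Ranks of variable 1: 4, 1, 2, 3, 5, 6
Ranks of variable 2: 1, 4, 5, 6, 3, 2
d = r₁ − r₂: 3, -3, -3, -3, 2, 4
d²: 9, 9, 9, 9, 4, 16; Σd² = 56
ρ = 1 − 6·56/(6·35) = 1 − 336/210 = -0.600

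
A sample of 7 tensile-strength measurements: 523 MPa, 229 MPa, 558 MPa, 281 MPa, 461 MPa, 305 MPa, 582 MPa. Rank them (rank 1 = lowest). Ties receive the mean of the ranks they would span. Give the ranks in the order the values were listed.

Sorted (ascending): 229, 281, 305, 461, 523, 558, 582
No ties — each value takes its position as its rank.

5, 1, 6, 2, 4, 3, 7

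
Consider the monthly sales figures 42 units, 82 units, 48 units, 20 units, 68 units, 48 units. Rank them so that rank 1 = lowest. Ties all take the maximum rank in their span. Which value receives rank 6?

82

Sorted (ascending): 20, 42, 48, 48, 68, 82
The 2 values of 48 occupy positions 3–4 → each gets rank 4.
Rank 6 → value 82.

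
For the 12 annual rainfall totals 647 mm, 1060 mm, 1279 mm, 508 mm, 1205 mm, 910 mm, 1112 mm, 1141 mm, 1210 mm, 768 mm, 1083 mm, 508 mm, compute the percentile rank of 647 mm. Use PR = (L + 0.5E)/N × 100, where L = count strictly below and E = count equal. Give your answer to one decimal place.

N = 12.
Strictly below 647: 2. Equal to 647: 1.
PR = (2 + 0.5·1)/12 × 100 = 20.8

20.8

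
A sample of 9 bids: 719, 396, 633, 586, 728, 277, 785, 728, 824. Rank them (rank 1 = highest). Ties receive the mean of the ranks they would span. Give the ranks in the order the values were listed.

5, 8, 6, 7, 3.5, 9, 2, 3.5, 1

Sorted (descending): 824, 785, 728, 728, 719, 633, 586, 396, 277
The 2 values of 728 occupy positions 3–4 → average rank (3+4)/2 = 3.5.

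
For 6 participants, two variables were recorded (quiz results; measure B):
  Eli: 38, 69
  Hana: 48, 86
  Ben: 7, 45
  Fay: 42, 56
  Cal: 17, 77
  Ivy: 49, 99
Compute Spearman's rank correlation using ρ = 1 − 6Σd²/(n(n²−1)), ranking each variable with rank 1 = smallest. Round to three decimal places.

Ranks of variable 1: 3, 5, 1, 4, 2, 6
Ranks of variable 2: 3, 5, 1, 2, 4, 6
d = r₁ − r₂: 0, 0, 0, 2, -2, 0
d²: 0, 0, 0, 4, 4, 0; Σd² = 8
ρ = 1 − 6·8/(6·35) = 1 − 48/210 = 0.771

0.771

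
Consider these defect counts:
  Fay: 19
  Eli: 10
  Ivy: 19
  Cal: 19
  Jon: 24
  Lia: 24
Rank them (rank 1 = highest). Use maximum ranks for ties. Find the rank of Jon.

Sorted (descending): 24, 24, 19, 19, 19, 10
The 2 values of 24 occupy positions 1–2 → each gets rank 2.
The 3 values of 19 occupy positions 3–5 → each gets rank 5.
Jon has value 24 → rank 2.

2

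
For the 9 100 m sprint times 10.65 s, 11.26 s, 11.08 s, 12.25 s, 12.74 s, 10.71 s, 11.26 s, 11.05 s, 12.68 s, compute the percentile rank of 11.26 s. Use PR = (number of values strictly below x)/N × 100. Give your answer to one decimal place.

44.4

N = 9.
Strictly below 11.26: 4. Equal to 11.26: 2.
PR = 4/9 × 100 = 44.4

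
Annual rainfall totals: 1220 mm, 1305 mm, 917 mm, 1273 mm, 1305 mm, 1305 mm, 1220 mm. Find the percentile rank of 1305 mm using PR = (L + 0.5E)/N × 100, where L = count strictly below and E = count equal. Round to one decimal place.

78.6

N = 7.
Strictly below 1305: 4. Equal to 1305: 3.
PR = (4 + 0.5·3)/7 × 100 = 78.6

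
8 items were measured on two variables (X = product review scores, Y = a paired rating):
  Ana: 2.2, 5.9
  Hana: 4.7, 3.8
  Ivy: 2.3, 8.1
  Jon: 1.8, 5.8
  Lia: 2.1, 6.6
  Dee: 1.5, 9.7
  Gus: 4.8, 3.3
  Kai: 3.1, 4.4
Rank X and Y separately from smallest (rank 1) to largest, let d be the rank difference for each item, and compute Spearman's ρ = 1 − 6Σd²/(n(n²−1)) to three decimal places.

Ranks of variable 1: 4, 7, 5, 2, 3, 1, 8, 6
Ranks of variable 2: 5, 2, 7, 4, 6, 8, 1, 3
d = r₁ − r₂: -1, 5, -2, -2, -3, -7, 7, 3
d²: 1, 25, 4, 4, 9, 49, 49, 9; Σd² = 150
ρ = 1 − 6·150/(8·63) = 1 − 900/504 = -0.786

-0.786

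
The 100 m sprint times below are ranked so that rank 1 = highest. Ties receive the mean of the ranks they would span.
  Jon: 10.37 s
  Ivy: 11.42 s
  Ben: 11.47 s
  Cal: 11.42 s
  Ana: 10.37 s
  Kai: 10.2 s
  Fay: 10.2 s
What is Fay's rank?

Sorted (descending): 11.47, 11.42, 11.42, 10.37, 10.37, 10.2, 10.2
The 2 values of 11.42 occupy positions 2–3 → average rank (2+3)/2 = 2.5.
The 2 values of 10.37 occupy positions 4–5 → average rank (4+5)/2 = 4.5.
The 2 values of 10.2 occupy positions 6–7 → average rank (6+7)/2 = 6.5.
Fay has value 10.2 s → rank 6.5.

6.5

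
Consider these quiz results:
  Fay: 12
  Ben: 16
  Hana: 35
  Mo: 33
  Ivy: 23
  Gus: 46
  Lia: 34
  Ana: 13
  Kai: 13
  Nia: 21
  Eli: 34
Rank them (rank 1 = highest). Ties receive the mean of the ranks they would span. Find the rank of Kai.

9.5

Sorted (descending): 46, 35, 34, 34, 33, 23, 21, 16, 13, 13, 12
The 2 values of 34 occupy positions 3–4 → average rank (3+4)/2 = 3.5.
The 2 values of 13 occupy positions 9–10 → average rank (9+10)/2 = 9.5.
Kai has value 13 → rank 9.5.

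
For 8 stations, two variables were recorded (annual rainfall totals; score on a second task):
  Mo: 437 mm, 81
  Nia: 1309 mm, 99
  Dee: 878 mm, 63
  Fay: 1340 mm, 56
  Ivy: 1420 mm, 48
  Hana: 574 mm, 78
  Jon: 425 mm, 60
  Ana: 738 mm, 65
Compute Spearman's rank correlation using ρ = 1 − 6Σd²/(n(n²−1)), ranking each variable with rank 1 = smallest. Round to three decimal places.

Ranks of variable 1: 2, 6, 5, 7, 8, 3, 1, 4
Ranks of variable 2: 7, 8, 4, 2, 1, 6, 3, 5
d = r₁ − r₂: -5, -2, 1, 5, 7, -3, -2, -1
d²: 25, 4, 1, 25, 49, 9, 4, 1; Σd² = 118
ρ = 1 − 6·118/(8·63) = 1 − 708/504 = -0.405

-0.405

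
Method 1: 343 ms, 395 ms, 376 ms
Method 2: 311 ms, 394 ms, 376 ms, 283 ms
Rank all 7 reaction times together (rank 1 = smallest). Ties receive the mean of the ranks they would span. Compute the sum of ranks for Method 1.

14.5

Sorted (ascending): 283, 311, 343, 376, 376, 394, 395
The 2 values of 376 occupy positions 4–5 → average rank (4+5)/2 = 4.5.
Method 1 values → pooled ranks: 343→3, 395→7, 376→4.5
Rank sum = 3 + 7 + 4.5 = 14.5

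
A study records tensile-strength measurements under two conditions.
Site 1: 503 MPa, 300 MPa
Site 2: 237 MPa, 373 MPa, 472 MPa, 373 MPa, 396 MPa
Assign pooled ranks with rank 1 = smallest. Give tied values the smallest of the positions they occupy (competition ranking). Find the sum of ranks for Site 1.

9

Sorted (ascending): 237, 300, 373, 373, 396, 472, 503
The 2 values of 373 occupy positions 3–4 → each gets rank 3.
Site 1 values → pooled ranks: 503→7, 300→2
Rank sum = 7 + 2 = 9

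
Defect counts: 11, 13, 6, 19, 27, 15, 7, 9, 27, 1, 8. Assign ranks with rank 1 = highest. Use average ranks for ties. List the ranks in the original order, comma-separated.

Sorted (descending): 27, 27, 19, 15, 13, 11, 9, 8, 7, 6, 1
The 2 values of 27 occupy positions 1–2 → average rank (1+2)/2 = 1.5.

6, 5, 10, 3, 1.5, 4, 9, 7, 1.5, 11, 8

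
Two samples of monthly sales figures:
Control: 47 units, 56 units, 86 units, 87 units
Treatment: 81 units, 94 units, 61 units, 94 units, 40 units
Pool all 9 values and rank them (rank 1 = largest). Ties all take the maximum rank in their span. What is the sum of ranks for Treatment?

24

Sorted (descending): 94, 94, 87, 86, 81, 61, 56, 47, 40
The 2 values of 94 occupy positions 1–2 → each gets rank 2.
Treatment values → pooled ranks: 81→5, 94→2, 61→6, 94→2, 40→9
Rank sum = 5 + 2 + 6 + 2 + 9 = 24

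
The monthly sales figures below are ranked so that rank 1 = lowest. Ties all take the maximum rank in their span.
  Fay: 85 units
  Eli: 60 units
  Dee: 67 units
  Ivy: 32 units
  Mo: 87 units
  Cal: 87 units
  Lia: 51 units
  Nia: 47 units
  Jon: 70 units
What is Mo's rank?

Sorted (ascending): 32, 47, 51, 60, 67, 70, 85, 87, 87
The 2 values of 87 occupy positions 8–9 → each gets rank 9.
Mo has value 87 units → rank 9.

9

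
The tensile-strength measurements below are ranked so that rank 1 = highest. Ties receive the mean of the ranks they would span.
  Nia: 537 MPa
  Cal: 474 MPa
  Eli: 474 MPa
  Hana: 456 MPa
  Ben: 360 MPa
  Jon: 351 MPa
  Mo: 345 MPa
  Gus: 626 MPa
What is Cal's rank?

Sorted (descending): 626, 537, 474, 474, 456, 360, 351, 345
The 2 values of 474 occupy positions 3–4 → average rank (3+4)/2 = 3.5.
Cal has value 474 MPa → rank 3.5.

3.5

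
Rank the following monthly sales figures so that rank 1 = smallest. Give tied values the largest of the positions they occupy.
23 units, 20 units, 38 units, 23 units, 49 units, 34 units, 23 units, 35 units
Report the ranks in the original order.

Sorted (ascending): 20, 23, 23, 23, 34, 35, 38, 49
The 3 values of 23 occupy positions 2–4 → each gets rank 4.

4, 1, 7, 4, 8, 5, 4, 6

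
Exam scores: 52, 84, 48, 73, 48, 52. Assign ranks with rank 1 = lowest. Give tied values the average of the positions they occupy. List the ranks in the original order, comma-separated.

Sorted (ascending): 48, 48, 52, 52, 73, 84
The 2 values of 48 occupy positions 1–2 → average rank (1+2)/2 = 1.5.
The 2 values of 52 occupy positions 3–4 → average rank (3+4)/2 = 3.5.

3.5, 6, 1.5, 5, 1.5, 3.5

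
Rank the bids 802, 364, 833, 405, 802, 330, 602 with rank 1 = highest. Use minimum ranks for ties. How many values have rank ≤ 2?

Sorted (descending): 833, 802, 802, 602, 405, 364, 330
The 2 values of 802 occupy positions 2–3 → each gets rank 2.
Ranks ≤ 2: {1, 2, 2} → 3 values.

3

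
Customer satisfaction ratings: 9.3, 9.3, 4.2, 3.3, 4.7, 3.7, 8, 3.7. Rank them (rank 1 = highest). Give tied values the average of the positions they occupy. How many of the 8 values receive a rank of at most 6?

5

Sorted (descending): 9.3, 9.3, 8, 4.7, 4.2, 3.7, 3.7, 3.3
The 2 values of 9.3 occupy positions 1–2 → average rank (1+2)/2 = 1.5.
The 2 values of 3.7 occupy positions 6–7 → average rank (6+7)/2 = 6.5.
Ranks ≤ 6: {1.5, 1.5, 3, 4, 5} → 5 values.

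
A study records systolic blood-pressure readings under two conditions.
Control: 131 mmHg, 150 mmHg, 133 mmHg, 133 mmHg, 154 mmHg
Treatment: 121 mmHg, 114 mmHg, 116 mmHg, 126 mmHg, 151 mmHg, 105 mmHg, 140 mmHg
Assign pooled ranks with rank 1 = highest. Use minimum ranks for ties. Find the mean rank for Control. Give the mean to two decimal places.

Sorted (descending): 154, 151, 150, 140, 133, 133, 131, 126, 121, 116, 114, 105
The 2 values of 133 occupy positions 5–6 → each gets rank 5.
Control values → pooled ranks: 131→7, 150→3, 133→5, 133→5, 154→1
Mean rank = (7 + 3 + 5 + 5 + 1) / 5 = 4.20

4.20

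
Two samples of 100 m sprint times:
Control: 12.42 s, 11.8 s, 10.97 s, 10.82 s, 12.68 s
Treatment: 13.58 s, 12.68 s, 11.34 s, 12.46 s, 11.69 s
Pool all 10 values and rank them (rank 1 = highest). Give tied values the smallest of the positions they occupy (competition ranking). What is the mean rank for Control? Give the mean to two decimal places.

6.40

Sorted (descending): 13.58, 12.68, 12.68, 12.46, 12.42, 11.8, 11.69, 11.34, 10.97, 10.82
The 2 values of 12.68 occupy positions 2–3 → each gets rank 2.
Control values → pooled ranks: 12.42→5, 11.8→6, 10.97→9, 10.82→10, 12.68→2
Mean rank = (5 + 6 + 9 + 10 + 2) / 5 = 6.40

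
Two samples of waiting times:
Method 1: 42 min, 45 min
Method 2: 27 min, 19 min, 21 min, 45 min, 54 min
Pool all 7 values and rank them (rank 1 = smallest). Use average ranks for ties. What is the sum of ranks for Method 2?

18.5

Sorted (ascending): 19, 21, 27, 42, 45, 45, 54
The 2 values of 45 occupy positions 5–6 → average rank (5+6)/2 = 5.5.
Method 2 values → pooled ranks: 27→3, 19→1, 21→2, 45→5.5, 54→7
Rank sum = 3 + 1 + 2 + 5.5 + 7 = 18.5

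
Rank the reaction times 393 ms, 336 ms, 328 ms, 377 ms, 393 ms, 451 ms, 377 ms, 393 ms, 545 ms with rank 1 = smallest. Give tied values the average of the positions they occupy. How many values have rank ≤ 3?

Sorted (ascending): 328, 336, 377, 377, 393, 393, 393, 451, 545
The 2 values of 377 occupy positions 3–4 → average rank (3+4)/2 = 3.5.
The 3 values of 393 occupy positions 5–7 → average rank 6.
Ranks ≤ 3: {1, 2} → 2 values.

2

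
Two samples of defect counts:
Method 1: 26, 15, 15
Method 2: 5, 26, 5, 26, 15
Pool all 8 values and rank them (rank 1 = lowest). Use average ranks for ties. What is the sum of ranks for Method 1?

15

Sorted (ascending): 5, 5, 15, 15, 15, 26, 26, 26
The 2 values of 5 occupy positions 1–2 → average rank (1+2)/2 = 1.5.
The 3 values of 15 occupy positions 3–5 → average rank 4.
The 3 values of 26 occupy positions 6–8 → average rank 7.
Method 1 values → pooled ranks: 26→7, 15→4, 15→4
Rank sum = 7 + 4 + 4 = 15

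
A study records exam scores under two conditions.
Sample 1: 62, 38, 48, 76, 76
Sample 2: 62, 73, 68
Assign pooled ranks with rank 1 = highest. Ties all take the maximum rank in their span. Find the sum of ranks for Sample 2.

13

Sorted (descending): 76, 76, 73, 68, 62, 62, 48, 38
The 2 values of 76 occupy positions 1–2 → each gets rank 2.
The 2 values of 62 occupy positions 5–6 → each gets rank 6.
Sample 2 values → pooled ranks: 62→6, 73→3, 68→4
Rank sum = 6 + 3 + 4 = 13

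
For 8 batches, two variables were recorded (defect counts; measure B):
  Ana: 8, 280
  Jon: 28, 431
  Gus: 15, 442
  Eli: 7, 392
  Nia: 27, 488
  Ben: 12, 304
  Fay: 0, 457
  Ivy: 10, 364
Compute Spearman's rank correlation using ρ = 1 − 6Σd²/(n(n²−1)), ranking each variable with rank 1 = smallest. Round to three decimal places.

0.238

Ranks of variable 1: 3, 8, 6, 2, 7, 5, 1, 4
Ranks of variable 2: 1, 5, 6, 4, 8, 2, 7, 3
d = r₁ − r₂: 2, 3, 0, -2, -1, 3, -6, 1
d²: 4, 9, 0, 4, 1, 9, 36, 1; Σd² = 64
ρ = 1 − 6·64/(8·63) = 1 − 384/504 = 0.238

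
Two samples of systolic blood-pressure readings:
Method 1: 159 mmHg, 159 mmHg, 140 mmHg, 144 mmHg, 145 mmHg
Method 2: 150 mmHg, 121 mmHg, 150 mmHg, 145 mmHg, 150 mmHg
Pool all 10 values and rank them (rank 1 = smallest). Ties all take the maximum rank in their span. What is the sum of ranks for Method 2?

30

Sorted (ascending): 121, 140, 144, 145, 145, 150, 150, 150, 159, 159
The 2 values of 145 occupy positions 4–5 → each gets rank 5.
The 3 values of 150 occupy positions 6–8 → each gets rank 8.
The 2 values of 159 occupy positions 9–10 → each gets rank 10.
Method 2 values → pooled ranks: 150→8, 121→1, 150→8, 145→5, 150→8
Rank sum = 8 + 1 + 8 + 5 + 8 = 30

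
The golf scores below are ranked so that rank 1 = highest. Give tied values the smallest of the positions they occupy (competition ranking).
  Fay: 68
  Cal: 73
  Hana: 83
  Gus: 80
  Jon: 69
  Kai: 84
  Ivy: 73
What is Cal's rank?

4

Sorted (descending): 84, 83, 80, 73, 73, 69, 68
The 2 values of 73 occupy positions 4–5 → each gets rank 4.
Cal has value 73 → rank 4.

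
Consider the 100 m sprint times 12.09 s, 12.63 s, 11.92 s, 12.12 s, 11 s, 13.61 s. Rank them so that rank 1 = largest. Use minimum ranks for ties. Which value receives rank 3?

Sorted (descending): 13.61, 12.63, 12.12, 12.09, 11.92, 11
No ties — each value takes its position as its rank.
Rank 3 → value 12.12.

12.12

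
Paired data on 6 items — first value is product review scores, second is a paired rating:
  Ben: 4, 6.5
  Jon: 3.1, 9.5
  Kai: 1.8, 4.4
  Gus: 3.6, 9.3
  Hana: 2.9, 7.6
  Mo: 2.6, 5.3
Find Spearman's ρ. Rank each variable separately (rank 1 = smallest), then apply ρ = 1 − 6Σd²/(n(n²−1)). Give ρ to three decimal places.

0.600

Ranks of variable 1: 6, 4, 1, 5, 3, 2
Ranks of variable 2: 3, 6, 1, 5, 4, 2
d = r₁ − r₂: 3, -2, 0, 0, -1, 0
d²: 9, 4, 0, 0, 1, 0; Σd² = 14
ρ = 1 − 6·14/(6·35) = 1 − 84/210 = 0.600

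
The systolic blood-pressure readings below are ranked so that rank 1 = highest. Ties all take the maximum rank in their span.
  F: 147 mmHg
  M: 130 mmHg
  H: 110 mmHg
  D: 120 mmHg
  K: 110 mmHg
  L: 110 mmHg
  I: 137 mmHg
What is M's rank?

3

Sorted (descending): 147, 137, 130, 120, 110, 110, 110
The 3 values of 110 occupy positions 5–7 → each gets rank 7.
M has value 130 mmHg → rank 3.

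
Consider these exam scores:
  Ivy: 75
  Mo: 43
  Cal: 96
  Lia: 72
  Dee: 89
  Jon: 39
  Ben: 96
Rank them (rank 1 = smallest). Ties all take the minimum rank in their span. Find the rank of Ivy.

Sorted (ascending): 39, 43, 72, 75, 89, 96, 96
The 2 values of 96 occupy positions 6–7 → each gets rank 6.
Ivy has value 75 → rank 4.

4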